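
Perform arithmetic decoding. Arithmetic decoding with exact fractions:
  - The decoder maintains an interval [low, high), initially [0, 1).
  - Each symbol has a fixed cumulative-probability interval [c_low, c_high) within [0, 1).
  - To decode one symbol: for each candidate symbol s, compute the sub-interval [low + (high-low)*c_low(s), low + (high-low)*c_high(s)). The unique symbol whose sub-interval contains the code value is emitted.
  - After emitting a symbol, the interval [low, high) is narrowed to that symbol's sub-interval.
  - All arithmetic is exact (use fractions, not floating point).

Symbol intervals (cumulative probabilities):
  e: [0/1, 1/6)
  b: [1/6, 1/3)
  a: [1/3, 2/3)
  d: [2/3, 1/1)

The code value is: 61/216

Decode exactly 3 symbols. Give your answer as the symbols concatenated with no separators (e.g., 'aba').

Answer: bde

Derivation:
Step 1: interval [0/1, 1/1), width = 1/1 - 0/1 = 1/1
  'e': [0/1 + 1/1*0/1, 0/1 + 1/1*1/6) = [0/1, 1/6)
  'b': [0/1 + 1/1*1/6, 0/1 + 1/1*1/3) = [1/6, 1/3) <- contains code 61/216
  'a': [0/1 + 1/1*1/3, 0/1 + 1/1*2/3) = [1/3, 2/3)
  'd': [0/1 + 1/1*2/3, 0/1 + 1/1*1/1) = [2/3, 1/1)
  emit 'b', narrow to [1/6, 1/3)
Step 2: interval [1/6, 1/3), width = 1/3 - 1/6 = 1/6
  'e': [1/6 + 1/6*0/1, 1/6 + 1/6*1/6) = [1/6, 7/36)
  'b': [1/6 + 1/6*1/6, 1/6 + 1/6*1/3) = [7/36, 2/9)
  'a': [1/6 + 1/6*1/3, 1/6 + 1/6*2/3) = [2/9, 5/18)
  'd': [1/6 + 1/6*2/3, 1/6 + 1/6*1/1) = [5/18, 1/3) <- contains code 61/216
  emit 'd', narrow to [5/18, 1/3)
Step 3: interval [5/18, 1/3), width = 1/3 - 5/18 = 1/18
  'e': [5/18 + 1/18*0/1, 5/18 + 1/18*1/6) = [5/18, 31/108) <- contains code 61/216
  'b': [5/18 + 1/18*1/6, 5/18 + 1/18*1/3) = [31/108, 8/27)
  'a': [5/18 + 1/18*1/3, 5/18 + 1/18*2/3) = [8/27, 17/54)
  'd': [5/18 + 1/18*2/3, 5/18 + 1/18*1/1) = [17/54, 1/3)
  emit 'e', narrow to [5/18, 31/108)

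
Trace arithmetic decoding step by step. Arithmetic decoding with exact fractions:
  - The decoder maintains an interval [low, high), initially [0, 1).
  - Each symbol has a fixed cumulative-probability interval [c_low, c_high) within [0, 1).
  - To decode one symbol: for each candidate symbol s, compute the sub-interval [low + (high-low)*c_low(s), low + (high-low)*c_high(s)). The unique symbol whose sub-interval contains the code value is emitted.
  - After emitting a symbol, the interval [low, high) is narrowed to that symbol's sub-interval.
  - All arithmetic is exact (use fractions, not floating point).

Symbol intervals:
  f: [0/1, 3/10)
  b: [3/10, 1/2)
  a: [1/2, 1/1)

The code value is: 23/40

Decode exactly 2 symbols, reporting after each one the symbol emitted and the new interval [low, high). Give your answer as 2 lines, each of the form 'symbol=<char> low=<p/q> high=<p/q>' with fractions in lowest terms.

Step 1: interval [0/1, 1/1), width = 1/1 - 0/1 = 1/1
  'f': [0/1 + 1/1*0/1, 0/1 + 1/1*3/10) = [0/1, 3/10)
  'b': [0/1 + 1/1*3/10, 0/1 + 1/1*1/2) = [3/10, 1/2)
  'a': [0/1 + 1/1*1/2, 0/1 + 1/1*1/1) = [1/2, 1/1) <- contains code 23/40
  emit 'a', narrow to [1/2, 1/1)
Step 2: interval [1/2, 1/1), width = 1/1 - 1/2 = 1/2
  'f': [1/2 + 1/2*0/1, 1/2 + 1/2*3/10) = [1/2, 13/20) <- contains code 23/40
  'b': [1/2 + 1/2*3/10, 1/2 + 1/2*1/2) = [13/20, 3/4)
  'a': [1/2 + 1/2*1/2, 1/2 + 1/2*1/1) = [3/4, 1/1)
  emit 'f', narrow to [1/2, 13/20)

Answer: symbol=a low=1/2 high=1/1
symbol=f low=1/2 high=13/20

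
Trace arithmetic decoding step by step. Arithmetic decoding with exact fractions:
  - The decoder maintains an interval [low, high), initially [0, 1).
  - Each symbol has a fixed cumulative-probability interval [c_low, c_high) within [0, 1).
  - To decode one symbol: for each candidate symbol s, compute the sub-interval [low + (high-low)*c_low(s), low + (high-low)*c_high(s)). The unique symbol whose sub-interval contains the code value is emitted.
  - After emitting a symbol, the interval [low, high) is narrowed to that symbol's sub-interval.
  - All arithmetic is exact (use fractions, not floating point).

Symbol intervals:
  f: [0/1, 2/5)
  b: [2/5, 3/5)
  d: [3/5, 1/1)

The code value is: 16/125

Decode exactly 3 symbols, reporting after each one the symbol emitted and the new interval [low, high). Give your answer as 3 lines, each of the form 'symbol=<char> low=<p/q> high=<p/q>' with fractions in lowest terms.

Answer: symbol=f low=0/1 high=2/5
symbol=f low=0/1 high=4/25
symbol=d low=12/125 high=4/25

Derivation:
Step 1: interval [0/1, 1/1), width = 1/1 - 0/1 = 1/1
  'f': [0/1 + 1/1*0/1, 0/1 + 1/1*2/5) = [0/1, 2/5) <- contains code 16/125
  'b': [0/1 + 1/1*2/5, 0/1 + 1/1*3/5) = [2/5, 3/5)
  'd': [0/1 + 1/1*3/5, 0/1 + 1/1*1/1) = [3/5, 1/1)
  emit 'f', narrow to [0/1, 2/5)
Step 2: interval [0/1, 2/5), width = 2/5 - 0/1 = 2/5
  'f': [0/1 + 2/5*0/1, 0/1 + 2/5*2/5) = [0/1, 4/25) <- contains code 16/125
  'b': [0/1 + 2/5*2/5, 0/1 + 2/5*3/5) = [4/25, 6/25)
  'd': [0/1 + 2/5*3/5, 0/1 + 2/5*1/1) = [6/25, 2/5)
  emit 'f', narrow to [0/1, 4/25)
Step 3: interval [0/1, 4/25), width = 4/25 - 0/1 = 4/25
  'f': [0/1 + 4/25*0/1, 0/1 + 4/25*2/5) = [0/1, 8/125)
  'b': [0/1 + 4/25*2/5, 0/1 + 4/25*3/5) = [8/125, 12/125)
  'd': [0/1 + 4/25*3/5, 0/1 + 4/25*1/1) = [12/125, 4/25) <- contains code 16/125
  emit 'd', narrow to [12/125, 4/25)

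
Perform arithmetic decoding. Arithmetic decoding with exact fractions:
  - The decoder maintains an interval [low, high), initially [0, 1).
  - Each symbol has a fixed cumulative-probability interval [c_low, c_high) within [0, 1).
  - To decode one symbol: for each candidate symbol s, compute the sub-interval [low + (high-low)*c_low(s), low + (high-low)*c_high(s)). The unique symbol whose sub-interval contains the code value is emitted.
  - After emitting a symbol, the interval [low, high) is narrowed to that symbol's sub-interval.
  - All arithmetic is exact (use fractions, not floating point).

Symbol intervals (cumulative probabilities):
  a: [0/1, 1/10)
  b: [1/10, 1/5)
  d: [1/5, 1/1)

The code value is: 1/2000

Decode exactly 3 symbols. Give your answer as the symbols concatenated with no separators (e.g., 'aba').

Step 1: interval [0/1, 1/1), width = 1/1 - 0/1 = 1/1
  'a': [0/1 + 1/1*0/1, 0/1 + 1/1*1/10) = [0/1, 1/10) <- contains code 1/2000
  'b': [0/1 + 1/1*1/10, 0/1 + 1/1*1/5) = [1/10, 1/5)
  'd': [0/1 + 1/1*1/5, 0/1 + 1/1*1/1) = [1/5, 1/1)
  emit 'a', narrow to [0/1, 1/10)
Step 2: interval [0/1, 1/10), width = 1/10 - 0/1 = 1/10
  'a': [0/1 + 1/10*0/1, 0/1 + 1/10*1/10) = [0/1, 1/100) <- contains code 1/2000
  'b': [0/1 + 1/10*1/10, 0/1 + 1/10*1/5) = [1/100, 1/50)
  'd': [0/1 + 1/10*1/5, 0/1 + 1/10*1/1) = [1/50, 1/10)
  emit 'a', narrow to [0/1, 1/100)
Step 3: interval [0/1, 1/100), width = 1/100 - 0/1 = 1/100
  'a': [0/1 + 1/100*0/1, 0/1 + 1/100*1/10) = [0/1, 1/1000) <- contains code 1/2000
  'b': [0/1 + 1/100*1/10, 0/1 + 1/100*1/5) = [1/1000, 1/500)
  'd': [0/1 + 1/100*1/5, 0/1 + 1/100*1/1) = [1/500, 1/100)
  emit 'a', narrow to [0/1, 1/1000)

Answer: aaa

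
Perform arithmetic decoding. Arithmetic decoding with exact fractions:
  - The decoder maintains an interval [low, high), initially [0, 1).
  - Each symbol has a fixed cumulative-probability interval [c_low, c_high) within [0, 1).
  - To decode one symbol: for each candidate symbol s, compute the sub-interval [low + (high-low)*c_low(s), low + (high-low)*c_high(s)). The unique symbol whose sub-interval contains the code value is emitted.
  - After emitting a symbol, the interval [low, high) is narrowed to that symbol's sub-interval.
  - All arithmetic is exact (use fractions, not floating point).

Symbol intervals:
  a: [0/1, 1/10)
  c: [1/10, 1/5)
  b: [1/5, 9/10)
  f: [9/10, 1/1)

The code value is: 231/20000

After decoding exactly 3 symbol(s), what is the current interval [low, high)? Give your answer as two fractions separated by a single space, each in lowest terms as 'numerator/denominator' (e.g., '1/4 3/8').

Step 1: interval [0/1, 1/1), width = 1/1 - 0/1 = 1/1
  'a': [0/1 + 1/1*0/1, 0/1 + 1/1*1/10) = [0/1, 1/10) <- contains code 231/20000
  'c': [0/1 + 1/1*1/10, 0/1 + 1/1*1/5) = [1/10, 1/5)
  'b': [0/1 + 1/1*1/5, 0/1 + 1/1*9/10) = [1/5, 9/10)
  'f': [0/1 + 1/1*9/10, 0/1 + 1/1*1/1) = [9/10, 1/1)
  emit 'a', narrow to [0/1, 1/10)
Step 2: interval [0/1, 1/10), width = 1/10 - 0/1 = 1/10
  'a': [0/1 + 1/10*0/1, 0/1 + 1/10*1/10) = [0/1, 1/100)
  'c': [0/1 + 1/10*1/10, 0/1 + 1/10*1/5) = [1/100, 1/50) <- contains code 231/20000
  'b': [0/1 + 1/10*1/5, 0/1 + 1/10*9/10) = [1/50, 9/100)
  'f': [0/1 + 1/10*9/10, 0/1 + 1/10*1/1) = [9/100, 1/10)
  emit 'c', narrow to [1/100, 1/50)
Step 3: interval [1/100, 1/50), width = 1/50 - 1/100 = 1/100
  'a': [1/100 + 1/100*0/1, 1/100 + 1/100*1/10) = [1/100, 11/1000)
  'c': [1/100 + 1/100*1/10, 1/100 + 1/100*1/5) = [11/1000, 3/250) <- contains code 231/20000
  'b': [1/100 + 1/100*1/5, 1/100 + 1/100*9/10) = [3/250, 19/1000)
  'f': [1/100 + 1/100*9/10, 1/100 + 1/100*1/1) = [19/1000, 1/50)
  emit 'c', narrow to [11/1000, 3/250)

Answer: 11/1000 3/250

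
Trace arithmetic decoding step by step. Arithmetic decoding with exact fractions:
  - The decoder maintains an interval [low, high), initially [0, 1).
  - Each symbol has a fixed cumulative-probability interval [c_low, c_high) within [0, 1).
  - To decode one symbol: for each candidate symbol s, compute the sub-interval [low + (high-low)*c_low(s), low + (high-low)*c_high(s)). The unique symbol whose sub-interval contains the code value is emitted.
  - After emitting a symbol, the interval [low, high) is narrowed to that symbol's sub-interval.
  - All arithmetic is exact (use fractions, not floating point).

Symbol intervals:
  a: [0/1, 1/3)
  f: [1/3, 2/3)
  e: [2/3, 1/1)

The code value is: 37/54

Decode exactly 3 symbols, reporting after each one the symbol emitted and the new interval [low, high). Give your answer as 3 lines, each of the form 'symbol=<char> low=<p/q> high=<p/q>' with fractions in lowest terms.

Step 1: interval [0/1, 1/1), width = 1/1 - 0/1 = 1/1
  'a': [0/1 + 1/1*0/1, 0/1 + 1/1*1/3) = [0/1, 1/3)
  'f': [0/1 + 1/1*1/3, 0/1 + 1/1*2/3) = [1/3, 2/3)
  'e': [0/1 + 1/1*2/3, 0/1 + 1/1*1/1) = [2/3, 1/1) <- contains code 37/54
  emit 'e', narrow to [2/3, 1/1)
Step 2: interval [2/3, 1/1), width = 1/1 - 2/3 = 1/3
  'a': [2/3 + 1/3*0/1, 2/3 + 1/3*1/3) = [2/3, 7/9) <- contains code 37/54
  'f': [2/3 + 1/3*1/3, 2/3 + 1/3*2/3) = [7/9, 8/9)
  'e': [2/3 + 1/3*2/3, 2/3 + 1/3*1/1) = [8/9, 1/1)
  emit 'a', narrow to [2/3, 7/9)
Step 3: interval [2/3, 7/9), width = 7/9 - 2/3 = 1/9
  'a': [2/3 + 1/9*0/1, 2/3 + 1/9*1/3) = [2/3, 19/27) <- contains code 37/54
  'f': [2/3 + 1/9*1/3, 2/3 + 1/9*2/3) = [19/27, 20/27)
  'e': [2/3 + 1/9*2/3, 2/3 + 1/9*1/1) = [20/27, 7/9)
  emit 'a', narrow to [2/3, 19/27)

Answer: symbol=e low=2/3 high=1/1
symbol=a low=2/3 high=7/9
symbol=a low=2/3 high=19/27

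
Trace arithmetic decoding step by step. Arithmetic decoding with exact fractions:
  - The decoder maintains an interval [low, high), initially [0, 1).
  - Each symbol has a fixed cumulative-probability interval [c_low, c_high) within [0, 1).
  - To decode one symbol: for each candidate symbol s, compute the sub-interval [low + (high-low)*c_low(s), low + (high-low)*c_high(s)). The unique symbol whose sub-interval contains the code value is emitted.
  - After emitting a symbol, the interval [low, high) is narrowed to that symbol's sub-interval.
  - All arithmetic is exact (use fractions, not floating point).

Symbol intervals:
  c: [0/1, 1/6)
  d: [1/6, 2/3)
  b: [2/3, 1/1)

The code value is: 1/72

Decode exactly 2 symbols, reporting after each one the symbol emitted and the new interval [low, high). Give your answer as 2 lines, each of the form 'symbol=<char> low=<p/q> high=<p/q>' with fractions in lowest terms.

Answer: symbol=c low=0/1 high=1/6
symbol=c low=0/1 high=1/36

Derivation:
Step 1: interval [0/1, 1/1), width = 1/1 - 0/1 = 1/1
  'c': [0/1 + 1/1*0/1, 0/1 + 1/1*1/6) = [0/1, 1/6) <- contains code 1/72
  'd': [0/1 + 1/1*1/6, 0/1 + 1/1*2/3) = [1/6, 2/3)
  'b': [0/1 + 1/1*2/3, 0/1 + 1/1*1/1) = [2/3, 1/1)
  emit 'c', narrow to [0/1, 1/6)
Step 2: interval [0/1, 1/6), width = 1/6 - 0/1 = 1/6
  'c': [0/1 + 1/6*0/1, 0/1 + 1/6*1/6) = [0/1, 1/36) <- contains code 1/72
  'd': [0/1 + 1/6*1/6, 0/1 + 1/6*2/3) = [1/36, 1/9)
  'b': [0/1 + 1/6*2/3, 0/1 + 1/6*1/1) = [1/9, 1/6)
  emit 'c', narrow to [0/1, 1/36)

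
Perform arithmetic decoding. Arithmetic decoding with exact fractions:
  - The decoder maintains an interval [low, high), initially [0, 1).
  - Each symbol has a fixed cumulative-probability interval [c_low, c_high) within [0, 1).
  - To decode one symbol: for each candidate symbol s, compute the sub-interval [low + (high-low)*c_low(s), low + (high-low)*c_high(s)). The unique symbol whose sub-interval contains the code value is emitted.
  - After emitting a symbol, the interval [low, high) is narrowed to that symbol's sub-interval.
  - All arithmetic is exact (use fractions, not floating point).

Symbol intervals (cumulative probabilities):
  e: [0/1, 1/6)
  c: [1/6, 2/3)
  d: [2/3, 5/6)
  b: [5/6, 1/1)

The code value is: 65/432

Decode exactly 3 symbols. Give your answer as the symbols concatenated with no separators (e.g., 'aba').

Step 1: interval [0/1, 1/1), width = 1/1 - 0/1 = 1/1
  'e': [0/1 + 1/1*0/1, 0/1 + 1/1*1/6) = [0/1, 1/6) <- contains code 65/432
  'c': [0/1 + 1/1*1/6, 0/1 + 1/1*2/3) = [1/6, 2/3)
  'd': [0/1 + 1/1*2/3, 0/1 + 1/1*5/6) = [2/3, 5/6)
  'b': [0/1 + 1/1*5/6, 0/1 + 1/1*1/1) = [5/6, 1/1)
  emit 'e', narrow to [0/1, 1/6)
Step 2: interval [0/1, 1/6), width = 1/6 - 0/1 = 1/6
  'e': [0/1 + 1/6*0/1, 0/1 + 1/6*1/6) = [0/1, 1/36)
  'c': [0/1 + 1/6*1/6, 0/1 + 1/6*2/3) = [1/36, 1/9)
  'd': [0/1 + 1/6*2/3, 0/1 + 1/6*5/6) = [1/9, 5/36)
  'b': [0/1 + 1/6*5/6, 0/1 + 1/6*1/1) = [5/36, 1/6) <- contains code 65/432
  emit 'b', narrow to [5/36, 1/6)
Step 3: interval [5/36, 1/6), width = 1/6 - 5/36 = 1/36
  'e': [5/36 + 1/36*0/1, 5/36 + 1/36*1/6) = [5/36, 31/216)
  'c': [5/36 + 1/36*1/6, 5/36 + 1/36*2/3) = [31/216, 17/108) <- contains code 65/432
  'd': [5/36 + 1/36*2/3, 5/36 + 1/36*5/6) = [17/108, 35/216)
  'b': [5/36 + 1/36*5/6, 5/36 + 1/36*1/1) = [35/216, 1/6)
  emit 'c', narrow to [31/216, 17/108)

Answer: ebc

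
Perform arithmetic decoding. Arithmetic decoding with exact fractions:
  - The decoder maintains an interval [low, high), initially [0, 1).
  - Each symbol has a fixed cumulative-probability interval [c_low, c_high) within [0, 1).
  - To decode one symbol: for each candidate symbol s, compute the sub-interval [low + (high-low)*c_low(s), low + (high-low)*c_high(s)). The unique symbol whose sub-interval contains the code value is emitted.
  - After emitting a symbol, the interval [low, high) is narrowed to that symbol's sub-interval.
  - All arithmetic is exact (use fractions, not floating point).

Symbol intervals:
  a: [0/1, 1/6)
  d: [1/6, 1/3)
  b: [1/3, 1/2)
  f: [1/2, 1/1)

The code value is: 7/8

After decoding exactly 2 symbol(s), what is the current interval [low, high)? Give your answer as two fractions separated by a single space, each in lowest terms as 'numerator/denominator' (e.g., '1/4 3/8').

Answer: 3/4 1/1

Derivation:
Step 1: interval [0/1, 1/1), width = 1/1 - 0/1 = 1/1
  'a': [0/1 + 1/1*0/1, 0/1 + 1/1*1/6) = [0/1, 1/6)
  'd': [0/1 + 1/1*1/6, 0/1 + 1/1*1/3) = [1/6, 1/3)
  'b': [0/1 + 1/1*1/3, 0/1 + 1/1*1/2) = [1/3, 1/2)
  'f': [0/1 + 1/1*1/2, 0/1 + 1/1*1/1) = [1/2, 1/1) <- contains code 7/8
  emit 'f', narrow to [1/2, 1/1)
Step 2: interval [1/2, 1/1), width = 1/1 - 1/2 = 1/2
  'a': [1/2 + 1/2*0/1, 1/2 + 1/2*1/6) = [1/2, 7/12)
  'd': [1/2 + 1/2*1/6, 1/2 + 1/2*1/3) = [7/12, 2/3)
  'b': [1/2 + 1/2*1/3, 1/2 + 1/2*1/2) = [2/3, 3/4)
  'f': [1/2 + 1/2*1/2, 1/2 + 1/2*1/1) = [3/4, 1/1) <- contains code 7/8
  emit 'f', narrow to [3/4, 1/1)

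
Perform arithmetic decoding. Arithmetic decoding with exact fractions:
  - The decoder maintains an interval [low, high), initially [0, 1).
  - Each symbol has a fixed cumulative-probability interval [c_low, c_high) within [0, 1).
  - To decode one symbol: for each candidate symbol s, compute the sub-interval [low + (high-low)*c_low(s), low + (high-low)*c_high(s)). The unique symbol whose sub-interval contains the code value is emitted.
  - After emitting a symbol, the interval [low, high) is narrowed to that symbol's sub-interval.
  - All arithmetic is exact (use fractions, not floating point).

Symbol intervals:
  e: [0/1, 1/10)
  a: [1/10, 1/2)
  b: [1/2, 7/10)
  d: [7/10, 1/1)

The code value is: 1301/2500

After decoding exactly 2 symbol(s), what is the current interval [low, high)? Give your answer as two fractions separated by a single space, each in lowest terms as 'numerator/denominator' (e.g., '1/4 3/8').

Step 1: interval [0/1, 1/1), width = 1/1 - 0/1 = 1/1
  'e': [0/1 + 1/1*0/1, 0/1 + 1/1*1/10) = [0/1, 1/10)
  'a': [0/1 + 1/1*1/10, 0/1 + 1/1*1/2) = [1/10, 1/2)
  'b': [0/1 + 1/1*1/2, 0/1 + 1/1*7/10) = [1/2, 7/10) <- contains code 1301/2500
  'd': [0/1 + 1/1*7/10, 0/1 + 1/1*1/1) = [7/10, 1/1)
  emit 'b', narrow to [1/2, 7/10)
Step 2: interval [1/2, 7/10), width = 7/10 - 1/2 = 1/5
  'e': [1/2 + 1/5*0/1, 1/2 + 1/5*1/10) = [1/2, 13/25)
  'a': [1/2 + 1/5*1/10, 1/2 + 1/5*1/2) = [13/25, 3/5) <- contains code 1301/2500
  'b': [1/2 + 1/5*1/2, 1/2 + 1/5*7/10) = [3/5, 16/25)
  'd': [1/2 + 1/5*7/10, 1/2 + 1/5*1/1) = [16/25, 7/10)
  emit 'a', narrow to [13/25, 3/5)

Answer: 13/25 3/5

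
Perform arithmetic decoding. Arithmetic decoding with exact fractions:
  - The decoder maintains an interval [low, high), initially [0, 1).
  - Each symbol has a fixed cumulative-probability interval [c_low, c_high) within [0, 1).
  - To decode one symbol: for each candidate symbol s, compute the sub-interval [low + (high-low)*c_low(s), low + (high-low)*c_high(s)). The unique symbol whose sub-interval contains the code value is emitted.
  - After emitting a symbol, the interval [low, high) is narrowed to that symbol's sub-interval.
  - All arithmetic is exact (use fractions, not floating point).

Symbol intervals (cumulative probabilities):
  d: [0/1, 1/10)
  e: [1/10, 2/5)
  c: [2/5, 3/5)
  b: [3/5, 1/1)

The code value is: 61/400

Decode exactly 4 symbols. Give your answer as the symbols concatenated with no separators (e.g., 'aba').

Step 1: interval [0/1, 1/1), width = 1/1 - 0/1 = 1/1
  'd': [0/1 + 1/1*0/1, 0/1 + 1/1*1/10) = [0/1, 1/10)
  'e': [0/1 + 1/1*1/10, 0/1 + 1/1*2/5) = [1/10, 2/5) <- contains code 61/400
  'c': [0/1 + 1/1*2/5, 0/1 + 1/1*3/5) = [2/5, 3/5)
  'b': [0/1 + 1/1*3/5, 0/1 + 1/1*1/1) = [3/5, 1/1)
  emit 'e', narrow to [1/10, 2/5)
Step 2: interval [1/10, 2/5), width = 2/5 - 1/10 = 3/10
  'd': [1/10 + 3/10*0/1, 1/10 + 3/10*1/10) = [1/10, 13/100)
  'e': [1/10 + 3/10*1/10, 1/10 + 3/10*2/5) = [13/100, 11/50) <- contains code 61/400
  'c': [1/10 + 3/10*2/5, 1/10 + 3/10*3/5) = [11/50, 7/25)
  'b': [1/10 + 3/10*3/5, 1/10 + 3/10*1/1) = [7/25, 2/5)
  emit 'e', narrow to [13/100, 11/50)
Step 3: interval [13/100, 11/50), width = 11/50 - 13/100 = 9/100
  'd': [13/100 + 9/100*0/1, 13/100 + 9/100*1/10) = [13/100, 139/1000)
  'e': [13/100 + 9/100*1/10, 13/100 + 9/100*2/5) = [139/1000, 83/500) <- contains code 61/400
  'c': [13/100 + 9/100*2/5, 13/100 + 9/100*3/5) = [83/500, 23/125)
  'b': [13/100 + 9/100*3/5, 13/100 + 9/100*1/1) = [23/125, 11/50)
  emit 'e', narrow to [139/1000, 83/500)
Step 4: interval [139/1000, 83/500), width = 83/500 - 139/1000 = 27/1000
  'd': [139/1000 + 27/1000*0/1, 139/1000 + 27/1000*1/10) = [139/1000, 1417/10000)
  'e': [139/1000 + 27/1000*1/10, 139/1000 + 27/1000*2/5) = [1417/10000, 749/5000)
  'c': [139/1000 + 27/1000*2/5, 139/1000 + 27/1000*3/5) = [749/5000, 97/625) <- contains code 61/400
  'b': [139/1000 + 27/1000*3/5, 139/1000 + 27/1000*1/1) = [97/625, 83/500)
  emit 'c', narrow to [749/5000, 97/625)

Answer: eeec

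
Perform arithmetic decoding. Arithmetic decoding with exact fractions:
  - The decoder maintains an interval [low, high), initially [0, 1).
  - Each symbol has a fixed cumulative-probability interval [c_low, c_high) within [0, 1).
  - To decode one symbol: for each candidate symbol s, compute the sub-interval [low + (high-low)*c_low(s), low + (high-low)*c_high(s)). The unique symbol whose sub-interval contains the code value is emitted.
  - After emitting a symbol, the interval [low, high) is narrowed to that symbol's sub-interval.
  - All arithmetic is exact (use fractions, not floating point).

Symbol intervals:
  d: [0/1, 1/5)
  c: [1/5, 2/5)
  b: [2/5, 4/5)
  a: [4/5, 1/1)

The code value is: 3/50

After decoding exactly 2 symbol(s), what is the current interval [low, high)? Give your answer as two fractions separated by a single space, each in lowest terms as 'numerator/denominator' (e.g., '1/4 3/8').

Answer: 1/25 2/25

Derivation:
Step 1: interval [0/1, 1/1), width = 1/1 - 0/1 = 1/1
  'd': [0/1 + 1/1*0/1, 0/1 + 1/1*1/5) = [0/1, 1/5) <- contains code 3/50
  'c': [0/1 + 1/1*1/5, 0/1 + 1/1*2/5) = [1/5, 2/5)
  'b': [0/1 + 1/1*2/5, 0/1 + 1/1*4/5) = [2/5, 4/5)
  'a': [0/1 + 1/1*4/5, 0/1 + 1/1*1/1) = [4/5, 1/1)
  emit 'd', narrow to [0/1, 1/5)
Step 2: interval [0/1, 1/5), width = 1/5 - 0/1 = 1/5
  'd': [0/1 + 1/5*0/1, 0/1 + 1/5*1/5) = [0/1, 1/25)
  'c': [0/1 + 1/5*1/5, 0/1 + 1/5*2/5) = [1/25, 2/25) <- contains code 3/50
  'b': [0/1 + 1/5*2/5, 0/1 + 1/5*4/5) = [2/25, 4/25)
  'a': [0/1 + 1/5*4/5, 0/1 + 1/5*1/1) = [4/25, 1/5)
  emit 'c', narrow to [1/25, 2/25)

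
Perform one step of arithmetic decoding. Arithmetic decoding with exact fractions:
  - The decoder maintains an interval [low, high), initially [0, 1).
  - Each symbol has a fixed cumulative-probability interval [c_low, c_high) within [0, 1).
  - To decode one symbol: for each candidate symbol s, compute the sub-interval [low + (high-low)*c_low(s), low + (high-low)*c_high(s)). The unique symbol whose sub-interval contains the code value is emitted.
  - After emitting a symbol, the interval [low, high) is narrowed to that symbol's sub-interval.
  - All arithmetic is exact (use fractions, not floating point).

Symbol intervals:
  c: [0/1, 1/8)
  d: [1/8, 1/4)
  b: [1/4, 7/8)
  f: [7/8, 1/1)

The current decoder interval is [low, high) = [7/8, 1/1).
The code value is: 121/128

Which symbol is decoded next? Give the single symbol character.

Answer: b

Derivation:
Interval width = high − low = 1/1 − 7/8 = 1/8
Scaled code = (code − low) / width = (121/128 − 7/8) / 1/8 = 9/16
  c: [0/1, 1/8) 
  d: [1/8, 1/4) 
  b: [1/4, 7/8) ← scaled code falls here ✓
  f: [7/8, 1/1) 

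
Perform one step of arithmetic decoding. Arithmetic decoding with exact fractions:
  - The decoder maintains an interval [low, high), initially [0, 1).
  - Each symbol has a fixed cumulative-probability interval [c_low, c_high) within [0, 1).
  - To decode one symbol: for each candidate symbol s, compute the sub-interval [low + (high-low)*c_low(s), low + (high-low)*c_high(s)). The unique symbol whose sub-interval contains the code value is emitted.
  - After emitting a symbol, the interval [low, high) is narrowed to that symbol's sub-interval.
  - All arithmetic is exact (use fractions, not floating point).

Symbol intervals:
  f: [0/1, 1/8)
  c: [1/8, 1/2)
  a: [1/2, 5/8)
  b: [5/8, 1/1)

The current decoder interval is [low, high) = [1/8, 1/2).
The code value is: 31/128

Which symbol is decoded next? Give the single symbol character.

Answer: c

Derivation:
Interval width = high − low = 1/2 − 1/8 = 3/8
Scaled code = (code − low) / width = (31/128 − 1/8) / 3/8 = 5/16
  f: [0/1, 1/8) 
  c: [1/8, 1/2) ← scaled code falls here ✓
  a: [1/2, 5/8) 
  b: [5/8, 1/1) 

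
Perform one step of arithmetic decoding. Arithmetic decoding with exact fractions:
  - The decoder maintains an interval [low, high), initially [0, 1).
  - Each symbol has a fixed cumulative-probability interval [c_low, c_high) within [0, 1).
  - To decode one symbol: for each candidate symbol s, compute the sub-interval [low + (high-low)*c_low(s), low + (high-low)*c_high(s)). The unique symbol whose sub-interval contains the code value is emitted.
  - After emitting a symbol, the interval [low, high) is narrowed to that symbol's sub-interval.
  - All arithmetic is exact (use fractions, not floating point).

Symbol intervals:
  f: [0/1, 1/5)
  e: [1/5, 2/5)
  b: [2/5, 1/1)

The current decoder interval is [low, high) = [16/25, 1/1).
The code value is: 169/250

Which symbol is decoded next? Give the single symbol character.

Answer: f

Derivation:
Interval width = high − low = 1/1 − 16/25 = 9/25
Scaled code = (code − low) / width = (169/250 − 16/25) / 9/25 = 1/10
  f: [0/1, 1/5) ← scaled code falls here ✓
  e: [1/5, 2/5) 
  b: [2/5, 1/1) 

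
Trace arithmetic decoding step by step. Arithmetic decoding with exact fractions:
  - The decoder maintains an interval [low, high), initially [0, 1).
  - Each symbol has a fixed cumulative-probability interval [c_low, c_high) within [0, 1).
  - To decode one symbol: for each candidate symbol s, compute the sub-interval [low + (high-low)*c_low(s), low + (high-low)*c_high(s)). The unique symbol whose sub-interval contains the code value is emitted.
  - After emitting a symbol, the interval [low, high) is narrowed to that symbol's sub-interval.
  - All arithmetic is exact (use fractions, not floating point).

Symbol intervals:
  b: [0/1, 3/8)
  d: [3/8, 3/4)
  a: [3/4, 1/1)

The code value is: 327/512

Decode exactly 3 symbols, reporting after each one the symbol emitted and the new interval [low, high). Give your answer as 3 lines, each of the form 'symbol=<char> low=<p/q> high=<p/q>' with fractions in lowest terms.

Step 1: interval [0/1, 1/1), width = 1/1 - 0/1 = 1/1
  'b': [0/1 + 1/1*0/1, 0/1 + 1/1*3/8) = [0/1, 3/8)
  'd': [0/1 + 1/1*3/8, 0/1 + 1/1*3/4) = [3/8, 3/4) <- contains code 327/512
  'a': [0/1 + 1/1*3/4, 0/1 + 1/1*1/1) = [3/4, 1/1)
  emit 'd', narrow to [3/8, 3/4)
Step 2: interval [3/8, 3/4), width = 3/4 - 3/8 = 3/8
  'b': [3/8 + 3/8*0/1, 3/8 + 3/8*3/8) = [3/8, 33/64)
  'd': [3/8 + 3/8*3/8, 3/8 + 3/8*3/4) = [33/64, 21/32) <- contains code 327/512
  'a': [3/8 + 3/8*3/4, 3/8 + 3/8*1/1) = [21/32, 3/4)
  emit 'd', narrow to [33/64, 21/32)
Step 3: interval [33/64, 21/32), width = 21/32 - 33/64 = 9/64
  'b': [33/64 + 9/64*0/1, 33/64 + 9/64*3/8) = [33/64, 291/512)
  'd': [33/64 + 9/64*3/8, 33/64 + 9/64*3/4) = [291/512, 159/256)
  'a': [33/64 + 9/64*3/4, 33/64 + 9/64*1/1) = [159/256, 21/32) <- contains code 327/512
  emit 'a', narrow to [159/256, 21/32)

Answer: symbol=d low=3/8 high=3/4
symbol=d low=33/64 high=21/32
symbol=a low=159/256 high=21/32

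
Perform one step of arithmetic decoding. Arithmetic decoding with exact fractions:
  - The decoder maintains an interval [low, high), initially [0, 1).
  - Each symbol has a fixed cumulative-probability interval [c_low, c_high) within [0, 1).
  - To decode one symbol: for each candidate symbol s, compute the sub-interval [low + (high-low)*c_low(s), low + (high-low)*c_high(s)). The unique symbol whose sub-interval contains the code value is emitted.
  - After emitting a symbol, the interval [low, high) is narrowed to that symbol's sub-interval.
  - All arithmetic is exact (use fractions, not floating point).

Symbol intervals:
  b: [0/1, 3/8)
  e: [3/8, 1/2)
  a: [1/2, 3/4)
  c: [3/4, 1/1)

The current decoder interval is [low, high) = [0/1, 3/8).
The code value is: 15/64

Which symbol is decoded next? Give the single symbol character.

Answer: a

Derivation:
Interval width = high − low = 3/8 − 0/1 = 3/8
Scaled code = (code − low) / width = (15/64 − 0/1) / 3/8 = 5/8
  b: [0/1, 3/8) 
  e: [3/8, 1/2) 
  a: [1/2, 3/4) ← scaled code falls here ✓
  c: [3/4, 1/1) 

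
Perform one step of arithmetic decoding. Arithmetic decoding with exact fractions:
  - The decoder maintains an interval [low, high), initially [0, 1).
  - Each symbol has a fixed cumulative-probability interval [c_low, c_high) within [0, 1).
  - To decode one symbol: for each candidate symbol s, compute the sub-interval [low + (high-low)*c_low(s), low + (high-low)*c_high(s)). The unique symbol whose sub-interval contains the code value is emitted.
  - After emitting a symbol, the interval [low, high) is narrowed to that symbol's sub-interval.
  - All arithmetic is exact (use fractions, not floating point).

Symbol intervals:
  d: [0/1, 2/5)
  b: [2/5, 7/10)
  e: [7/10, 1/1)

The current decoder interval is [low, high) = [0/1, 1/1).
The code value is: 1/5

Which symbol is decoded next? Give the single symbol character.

Interval width = high − low = 1/1 − 0/1 = 1/1
Scaled code = (code − low) / width = (1/5 − 0/1) / 1/1 = 1/5
  d: [0/1, 2/5) ← scaled code falls here ✓
  b: [2/5, 7/10) 
  e: [7/10, 1/1) 

Answer: d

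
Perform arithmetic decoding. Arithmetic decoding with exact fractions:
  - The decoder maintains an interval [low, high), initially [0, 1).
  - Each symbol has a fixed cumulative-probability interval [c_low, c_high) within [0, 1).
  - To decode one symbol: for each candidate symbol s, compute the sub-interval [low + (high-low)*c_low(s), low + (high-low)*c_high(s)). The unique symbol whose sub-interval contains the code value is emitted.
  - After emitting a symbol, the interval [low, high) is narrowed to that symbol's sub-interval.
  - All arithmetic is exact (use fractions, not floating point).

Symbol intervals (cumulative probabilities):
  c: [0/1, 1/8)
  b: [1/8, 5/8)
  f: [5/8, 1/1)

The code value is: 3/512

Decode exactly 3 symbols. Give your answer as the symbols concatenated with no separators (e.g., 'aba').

Step 1: interval [0/1, 1/1), width = 1/1 - 0/1 = 1/1
  'c': [0/1 + 1/1*0/1, 0/1 + 1/1*1/8) = [0/1, 1/8) <- contains code 3/512
  'b': [0/1 + 1/1*1/8, 0/1 + 1/1*5/8) = [1/8, 5/8)
  'f': [0/1 + 1/1*5/8, 0/1 + 1/1*1/1) = [5/8, 1/1)
  emit 'c', narrow to [0/1, 1/8)
Step 2: interval [0/1, 1/8), width = 1/8 - 0/1 = 1/8
  'c': [0/1 + 1/8*0/1, 0/1 + 1/8*1/8) = [0/1, 1/64) <- contains code 3/512
  'b': [0/1 + 1/8*1/8, 0/1 + 1/8*5/8) = [1/64, 5/64)
  'f': [0/1 + 1/8*5/8, 0/1 + 1/8*1/1) = [5/64, 1/8)
  emit 'c', narrow to [0/1, 1/64)
Step 3: interval [0/1, 1/64), width = 1/64 - 0/1 = 1/64
  'c': [0/1 + 1/64*0/1, 0/1 + 1/64*1/8) = [0/1, 1/512)
  'b': [0/1 + 1/64*1/8, 0/1 + 1/64*5/8) = [1/512, 5/512) <- contains code 3/512
  'f': [0/1 + 1/64*5/8, 0/1 + 1/64*1/1) = [5/512, 1/64)
  emit 'b', narrow to [1/512, 5/512)

Answer: ccb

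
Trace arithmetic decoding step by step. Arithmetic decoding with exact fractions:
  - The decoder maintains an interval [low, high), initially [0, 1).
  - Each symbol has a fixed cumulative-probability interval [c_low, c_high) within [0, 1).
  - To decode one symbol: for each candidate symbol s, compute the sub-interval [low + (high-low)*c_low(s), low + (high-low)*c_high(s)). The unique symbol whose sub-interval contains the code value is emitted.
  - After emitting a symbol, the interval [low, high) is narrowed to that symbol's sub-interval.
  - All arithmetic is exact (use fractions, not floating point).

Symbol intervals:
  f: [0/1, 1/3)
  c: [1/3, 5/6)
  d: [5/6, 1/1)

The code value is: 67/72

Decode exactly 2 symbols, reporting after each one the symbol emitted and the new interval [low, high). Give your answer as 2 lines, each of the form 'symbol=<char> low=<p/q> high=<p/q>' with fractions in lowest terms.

Answer: symbol=d low=5/6 high=1/1
symbol=c low=8/9 high=35/36

Derivation:
Step 1: interval [0/1, 1/1), width = 1/1 - 0/1 = 1/1
  'f': [0/1 + 1/1*0/1, 0/1 + 1/1*1/3) = [0/1, 1/3)
  'c': [0/1 + 1/1*1/3, 0/1 + 1/1*5/6) = [1/3, 5/6)
  'd': [0/1 + 1/1*5/6, 0/1 + 1/1*1/1) = [5/6, 1/1) <- contains code 67/72
  emit 'd', narrow to [5/6, 1/1)
Step 2: interval [5/6, 1/1), width = 1/1 - 5/6 = 1/6
  'f': [5/6 + 1/6*0/1, 5/6 + 1/6*1/3) = [5/6, 8/9)
  'c': [5/6 + 1/6*1/3, 5/6 + 1/6*5/6) = [8/9, 35/36) <- contains code 67/72
  'd': [5/6 + 1/6*5/6, 5/6 + 1/6*1/1) = [35/36, 1/1)
  emit 'c', narrow to [8/9, 35/36)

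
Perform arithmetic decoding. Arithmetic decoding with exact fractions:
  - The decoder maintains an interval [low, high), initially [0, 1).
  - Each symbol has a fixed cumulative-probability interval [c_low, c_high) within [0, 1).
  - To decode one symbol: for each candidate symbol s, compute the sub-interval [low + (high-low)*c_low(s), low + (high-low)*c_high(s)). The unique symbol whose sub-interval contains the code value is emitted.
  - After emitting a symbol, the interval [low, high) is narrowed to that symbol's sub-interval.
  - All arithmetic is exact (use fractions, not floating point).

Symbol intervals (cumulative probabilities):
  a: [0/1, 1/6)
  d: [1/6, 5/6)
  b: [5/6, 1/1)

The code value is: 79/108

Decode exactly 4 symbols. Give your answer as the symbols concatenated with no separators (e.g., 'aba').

Step 1: interval [0/1, 1/1), width = 1/1 - 0/1 = 1/1
  'a': [0/1 + 1/1*0/1, 0/1 + 1/1*1/6) = [0/1, 1/6)
  'd': [0/1 + 1/1*1/6, 0/1 + 1/1*5/6) = [1/6, 5/6) <- contains code 79/108
  'b': [0/1 + 1/1*5/6, 0/1 + 1/1*1/1) = [5/6, 1/1)
  emit 'd', narrow to [1/6, 5/6)
Step 2: interval [1/6, 5/6), width = 5/6 - 1/6 = 2/3
  'a': [1/6 + 2/3*0/1, 1/6 + 2/3*1/6) = [1/6, 5/18)
  'd': [1/6 + 2/3*1/6, 1/6 + 2/3*5/6) = [5/18, 13/18)
  'b': [1/6 + 2/3*5/6, 1/6 + 2/3*1/1) = [13/18, 5/6) <- contains code 79/108
  emit 'b', narrow to [13/18, 5/6)
Step 3: interval [13/18, 5/6), width = 5/6 - 13/18 = 1/9
  'a': [13/18 + 1/9*0/1, 13/18 + 1/9*1/6) = [13/18, 20/27) <- contains code 79/108
  'd': [13/18 + 1/9*1/6, 13/18 + 1/9*5/6) = [20/27, 22/27)
  'b': [13/18 + 1/9*5/6, 13/18 + 1/9*1/1) = [22/27, 5/6)
  emit 'a', narrow to [13/18, 20/27)
Step 4: interval [13/18, 20/27), width = 20/27 - 13/18 = 1/54
  'a': [13/18 + 1/54*0/1, 13/18 + 1/54*1/6) = [13/18, 235/324)
  'd': [13/18 + 1/54*1/6, 13/18 + 1/54*5/6) = [235/324, 239/324) <- contains code 79/108
  'b': [13/18 + 1/54*5/6, 13/18 + 1/54*1/1) = [239/324, 20/27)
  emit 'd', narrow to [235/324, 239/324)

Answer: dbad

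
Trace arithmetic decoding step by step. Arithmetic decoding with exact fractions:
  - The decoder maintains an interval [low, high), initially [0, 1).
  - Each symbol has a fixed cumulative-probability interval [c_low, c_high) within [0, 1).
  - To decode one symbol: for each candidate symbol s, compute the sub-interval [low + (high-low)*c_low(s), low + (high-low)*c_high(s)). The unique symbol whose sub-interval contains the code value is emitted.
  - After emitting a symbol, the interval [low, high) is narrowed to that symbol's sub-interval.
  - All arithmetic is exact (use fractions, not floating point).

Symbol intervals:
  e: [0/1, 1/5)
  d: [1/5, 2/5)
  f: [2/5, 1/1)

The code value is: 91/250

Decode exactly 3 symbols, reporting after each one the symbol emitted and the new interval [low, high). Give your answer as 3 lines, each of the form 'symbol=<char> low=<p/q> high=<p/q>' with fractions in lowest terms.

Answer: symbol=d low=1/5 high=2/5
symbol=f low=7/25 high=2/5
symbol=f low=41/125 high=2/5

Derivation:
Step 1: interval [0/1, 1/1), width = 1/1 - 0/1 = 1/1
  'e': [0/1 + 1/1*0/1, 0/1 + 1/1*1/5) = [0/1, 1/5)
  'd': [0/1 + 1/1*1/5, 0/1 + 1/1*2/5) = [1/5, 2/5) <- contains code 91/250
  'f': [0/1 + 1/1*2/5, 0/1 + 1/1*1/1) = [2/5, 1/1)
  emit 'd', narrow to [1/5, 2/5)
Step 2: interval [1/5, 2/5), width = 2/5 - 1/5 = 1/5
  'e': [1/5 + 1/5*0/1, 1/5 + 1/5*1/5) = [1/5, 6/25)
  'd': [1/5 + 1/5*1/5, 1/5 + 1/5*2/5) = [6/25, 7/25)
  'f': [1/5 + 1/5*2/5, 1/5 + 1/5*1/1) = [7/25, 2/5) <- contains code 91/250
  emit 'f', narrow to [7/25, 2/5)
Step 3: interval [7/25, 2/5), width = 2/5 - 7/25 = 3/25
  'e': [7/25 + 3/25*0/1, 7/25 + 3/25*1/5) = [7/25, 38/125)
  'd': [7/25 + 3/25*1/5, 7/25 + 3/25*2/5) = [38/125, 41/125)
  'f': [7/25 + 3/25*2/5, 7/25 + 3/25*1/1) = [41/125, 2/5) <- contains code 91/250
  emit 'f', narrow to [41/125, 2/5)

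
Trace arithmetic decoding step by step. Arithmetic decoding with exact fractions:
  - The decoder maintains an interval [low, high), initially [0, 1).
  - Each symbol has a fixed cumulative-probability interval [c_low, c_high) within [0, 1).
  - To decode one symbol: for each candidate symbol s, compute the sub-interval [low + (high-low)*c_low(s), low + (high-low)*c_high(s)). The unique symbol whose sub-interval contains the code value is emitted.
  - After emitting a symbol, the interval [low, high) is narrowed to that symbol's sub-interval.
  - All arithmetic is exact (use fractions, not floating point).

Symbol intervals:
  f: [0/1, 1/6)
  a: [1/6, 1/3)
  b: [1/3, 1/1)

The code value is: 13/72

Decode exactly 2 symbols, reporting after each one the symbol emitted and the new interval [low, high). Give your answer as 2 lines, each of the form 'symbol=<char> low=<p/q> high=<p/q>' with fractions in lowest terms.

Answer: symbol=a low=1/6 high=1/3
symbol=f low=1/6 high=7/36

Derivation:
Step 1: interval [0/1, 1/1), width = 1/1 - 0/1 = 1/1
  'f': [0/1 + 1/1*0/1, 0/1 + 1/1*1/6) = [0/1, 1/6)
  'a': [0/1 + 1/1*1/6, 0/1 + 1/1*1/3) = [1/6, 1/3) <- contains code 13/72
  'b': [0/1 + 1/1*1/3, 0/1 + 1/1*1/1) = [1/3, 1/1)
  emit 'a', narrow to [1/6, 1/3)
Step 2: interval [1/6, 1/3), width = 1/3 - 1/6 = 1/6
  'f': [1/6 + 1/6*0/1, 1/6 + 1/6*1/6) = [1/6, 7/36) <- contains code 13/72
  'a': [1/6 + 1/6*1/6, 1/6 + 1/6*1/3) = [7/36, 2/9)
  'b': [1/6 + 1/6*1/3, 1/6 + 1/6*1/1) = [2/9, 1/3)
  emit 'f', narrow to [1/6, 7/36)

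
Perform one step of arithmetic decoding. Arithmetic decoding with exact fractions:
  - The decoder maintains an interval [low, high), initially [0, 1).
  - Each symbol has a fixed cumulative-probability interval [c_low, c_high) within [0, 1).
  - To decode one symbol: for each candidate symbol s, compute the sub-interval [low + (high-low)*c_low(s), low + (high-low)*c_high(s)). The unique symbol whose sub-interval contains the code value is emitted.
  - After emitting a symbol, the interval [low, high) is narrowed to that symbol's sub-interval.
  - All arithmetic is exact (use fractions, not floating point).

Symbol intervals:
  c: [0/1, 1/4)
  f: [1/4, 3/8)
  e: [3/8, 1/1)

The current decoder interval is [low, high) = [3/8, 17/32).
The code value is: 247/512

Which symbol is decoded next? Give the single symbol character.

Answer: e

Derivation:
Interval width = high − low = 17/32 − 3/8 = 5/32
Scaled code = (code − low) / width = (247/512 − 3/8) / 5/32 = 11/16
  c: [0/1, 1/4) 
  f: [1/4, 3/8) 
  e: [3/8, 1/1) ← scaled code falls here ✓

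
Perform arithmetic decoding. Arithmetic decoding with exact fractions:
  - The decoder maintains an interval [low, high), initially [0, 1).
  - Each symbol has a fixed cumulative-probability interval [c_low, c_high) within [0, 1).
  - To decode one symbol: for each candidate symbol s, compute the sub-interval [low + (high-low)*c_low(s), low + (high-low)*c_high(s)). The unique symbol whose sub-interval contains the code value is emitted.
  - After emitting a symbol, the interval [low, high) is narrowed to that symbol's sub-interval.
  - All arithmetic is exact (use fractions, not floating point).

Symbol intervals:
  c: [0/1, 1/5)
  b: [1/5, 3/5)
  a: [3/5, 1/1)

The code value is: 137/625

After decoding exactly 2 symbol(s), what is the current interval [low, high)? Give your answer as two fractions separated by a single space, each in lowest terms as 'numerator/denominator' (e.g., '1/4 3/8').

Answer: 1/5 7/25

Derivation:
Step 1: interval [0/1, 1/1), width = 1/1 - 0/1 = 1/1
  'c': [0/1 + 1/1*0/1, 0/1 + 1/1*1/5) = [0/1, 1/5)
  'b': [0/1 + 1/1*1/5, 0/1 + 1/1*3/5) = [1/5, 3/5) <- contains code 137/625
  'a': [0/1 + 1/1*3/5, 0/1 + 1/1*1/1) = [3/5, 1/1)
  emit 'b', narrow to [1/5, 3/5)
Step 2: interval [1/5, 3/5), width = 3/5 - 1/5 = 2/5
  'c': [1/5 + 2/5*0/1, 1/5 + 2/5*1/5) = [1/5, 7/25) <- contains code 137/625
  'b': [1/5 + 2/5*1/5, 1/5 + 2/5*3/5) = [7/25, 11/25)
  'a': [1/5 + 2/5*3/5, 1/5 + 2/5*1/1) = [11/25, 3/5)
  emit 'c', narrow to [1/5, 7/25)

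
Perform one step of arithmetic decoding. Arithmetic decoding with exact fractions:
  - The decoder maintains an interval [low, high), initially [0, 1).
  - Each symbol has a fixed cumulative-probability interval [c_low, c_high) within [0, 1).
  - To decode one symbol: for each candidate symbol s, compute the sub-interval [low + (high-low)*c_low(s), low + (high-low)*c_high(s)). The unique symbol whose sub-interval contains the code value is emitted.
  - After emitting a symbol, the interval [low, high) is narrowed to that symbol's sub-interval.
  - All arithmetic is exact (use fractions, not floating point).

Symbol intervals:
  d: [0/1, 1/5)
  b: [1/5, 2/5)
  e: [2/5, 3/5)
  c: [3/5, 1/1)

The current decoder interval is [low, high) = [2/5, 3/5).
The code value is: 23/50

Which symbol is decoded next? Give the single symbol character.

Interval width = high − low = 3/5 − 2/5 = 1/5
Scaled code = (code − low) / width = (23/50 − 2/5) / 1/5 = 3/10
  d: [0/1, 1/5) 
  b: [1/5, 2/5) ← scaled code falls here ✓
  e: [2/5, 3/5) 
  c: [3/5, 1/1) 

Answer: b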